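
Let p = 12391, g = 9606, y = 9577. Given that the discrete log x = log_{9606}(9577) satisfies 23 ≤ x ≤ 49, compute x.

27

Compute 9606^23 mod 12391 = 6424, then multiply by 9606 repeatedly:
  9606^23=6424  9606^24=1764  9606^25=6487  9606^26=12174  9606^27=9577
Found 9577 at exponent 27.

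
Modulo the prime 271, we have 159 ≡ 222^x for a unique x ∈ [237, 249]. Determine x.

Compute 222^237 mod 271 = 237, then multiply by 222 repeatedly:
  222^237=237  222^238=40  222^239=208  222^240=106  222^241=226
  222^242=37  222^243=84  222^244=220  222^245=60  222^246=41
  222^247=159
Found 159 at exponent 247.

247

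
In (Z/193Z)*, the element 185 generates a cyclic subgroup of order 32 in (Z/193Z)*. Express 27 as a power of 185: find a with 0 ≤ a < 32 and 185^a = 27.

10

Successive powers of 185 modulo 193:
  185^0=1  185^1=185  185^2=64  185^3=67  185^4=43  185^5=42
  185^6=50  185^7=179  185^8=112  185^9=69  185^10=27
So 185^10 ≡ 27 (mod 193), giving a = 10.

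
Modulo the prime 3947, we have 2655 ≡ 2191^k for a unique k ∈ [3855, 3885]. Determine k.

3872

Compute 2191^3855 mod 3947 = 1911, then multiply by 2191 repeatedly:
  2191^3855=1911  2191^3856=3181  2191^3857=3116  2191^3858=2793  2191^3859=1613
  2191^3860=1518  2191^3861=2564  2191^3862=1143  2191^3863=1915  2191^3864=104
  2191^3865=2885  2191^3866=1888  2191^3867=152  2191^3868=1484  2191^3869=3063
  2191^3870=1133  2191^3871=3687  2191^3872=2655
Found 2655 at exponent 3872.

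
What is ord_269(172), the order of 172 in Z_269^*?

67

The order of 172 must divide p − 1 = 268 = 2^2 · 67.
Divisors: 1, 2, 4, 67, 134, 268.
Check each in increasing order: 172^1 ≡ 172;  172^2 ≡ 263;  172^4 ≡ 36;  172^67 ≡ 1.
Smallest exponent giving 1 is 67.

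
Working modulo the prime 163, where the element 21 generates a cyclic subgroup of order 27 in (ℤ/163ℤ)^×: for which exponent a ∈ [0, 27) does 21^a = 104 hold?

18

Successive powers of 21 modulo 163:
  21^0=1  21^1=21  21^2=115  21^3=133  21^4=22  21^5=136
  21^6=85  21^7=155  21^8=158  21^9=58  21^10=77  21^11=150
  21^12=53  21^13=135  21^14=64  21^15=40  21^16=25  21^17=36
  21^18=104
So 21^18 ≡ 104 (mod 163), giving a = 18.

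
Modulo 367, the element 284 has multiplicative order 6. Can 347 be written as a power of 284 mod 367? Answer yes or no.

347 ∈ ⟨284⟩ iff 347^6 ≡ 1 (mod 367), since |⟨284⟩| = 6.
347^6 mod 367 = 338.
Since 338 ≠ 1, 347 does not lie in the subgroup.

no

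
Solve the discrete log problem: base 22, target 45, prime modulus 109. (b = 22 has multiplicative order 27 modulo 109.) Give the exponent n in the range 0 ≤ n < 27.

Successive powers of 22 modulo 109:
  22^0=1  22^1=22  22^2=48  22^3=75  22^4=15  22^5=3
  22^6=66  22^7=35  22^8=7  22^9=45
So 22^9 ≡ 45 (mod 109), giving n = 9.

9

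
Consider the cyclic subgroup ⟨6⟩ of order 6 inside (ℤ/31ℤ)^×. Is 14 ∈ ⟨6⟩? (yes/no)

no

⟨6⟩ has order 6; its elements mod 31 are {1, 5, 6, 25, 26, 30}.
14 is not in this set.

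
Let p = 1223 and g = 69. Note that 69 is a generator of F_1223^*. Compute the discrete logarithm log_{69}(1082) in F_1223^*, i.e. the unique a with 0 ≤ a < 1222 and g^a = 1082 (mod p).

1058

Baby-step giant-step with m = ceil(sqrt(1222)) = 35.
Baby table (69^j mod 1223 for j=0..34):
  0:1  1:69  2:1092  3:745  4:39  5:245  6:1006  7:926
  8:298  9:994  10:98  11:647  12:615  13:853  14:153  15:773
  16:748  17:246  18:1075  19:795  20:1043  21:1033  22:343  23:430
  24:318  25:1151  26:1147  27:871  28:172  29:861  30:705  31:948
  32:593  33:558  34:589
Giant step factor: 69^(-35) ≡ 811 (mod 1223).
Scan 1082·811^i mod 1223 for i = 0, 1, …:
  i=0: 1082   i=1: 611   i=2: 206   i=3: 738
  i=4: 471   i=5: 405   i=6: 691   i=7: 267
  i=8: 66   i=9: 937     …   i=29: 872
  i=30: 298
Match at i=30, j=8: a = 30·35 + 8 = 1058.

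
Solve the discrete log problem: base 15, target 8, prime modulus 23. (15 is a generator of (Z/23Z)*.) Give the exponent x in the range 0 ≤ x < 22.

Successive powers of 15 modulo 23:
  15^0=1  15^1=15  15^2=18  15^3=17  15^4=2  15^5=7
  15^6=13  15^7=11  15^8=4  15^9=14  15^10=3  15^11=22
  15^12=8
So 15^12 ≡ 8 (mod 23), giving x = 12.

12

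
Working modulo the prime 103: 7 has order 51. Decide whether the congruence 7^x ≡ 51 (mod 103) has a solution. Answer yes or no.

51 ∈ ⟨7⟩ iff 51^51 ≡ 1 (mod 103), since |⟨7⟩| = 51.
51^51 mod 103 = 102.
Since 102 ≠ 1, 51 does not lie in the subgroup.

no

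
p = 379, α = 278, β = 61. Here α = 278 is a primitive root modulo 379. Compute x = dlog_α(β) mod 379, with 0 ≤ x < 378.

70

Baby-step giant-step with m = ceil(sqrt(378)) = 20.
Baby table (278^j mod 379 for j=0..19):
  0:1  1:278  2:347  3:200  4:266  5:43  6:205  7:140
  8:262  9:68  10:333  11:98  12:335  13:275  14:271  15:296
  16:45  17:3  18:76  19:283
Giant step factor: 278^(-20) ≡ 367 (mod 379).
Scan 61·367^i mod 379 for i = 0, 1, …:
  i=0: 61   i=1: 26   i=2: 67   i=3: 333
Match at i=3, j=10: x = 3·20 + 10 = 70.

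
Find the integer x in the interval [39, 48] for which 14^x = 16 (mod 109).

48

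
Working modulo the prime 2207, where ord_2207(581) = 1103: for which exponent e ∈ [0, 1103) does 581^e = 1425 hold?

783

Baby-step giant-step with m = ceil(sqrt(1103)) = 34.
Baby table (581^j mod 2207 for j=0..33):
  0:1  1:581  2:2097  3:93  4:1065  5:805  6:2028  7:1937
  8:2034  9:1009  10:1374  11:1567  12:1143  13:1983  14:69  15:363
  16:1238  17:2003  18:654  19:370  20:891  21:1233  22:1305  23:1204
  24:2112  25:2187  26:1622  27:2200  28:347  29:770  30:1556  31:1373
  32:986  33:1253
Giant step factor: 581^(-34) ≡ 919 (mod 2207).
Scan 1425·919^i mod 2207 for i = 0, 1, …:
  i=0: 1425   i=1: 824   i=2: 255   i=3: 403
  i=4: 1788   i=5: 1164   i=6: 1528   i=7: 580
  i=8: 1133   i=9: 1730     …   i=22: 1211
  i=23: 581
Match at i=23, j=1: e = 23·34 + 1 = 783.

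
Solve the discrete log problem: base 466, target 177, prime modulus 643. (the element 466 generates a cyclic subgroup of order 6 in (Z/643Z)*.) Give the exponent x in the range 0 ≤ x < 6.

Successive powers of 466 modulo 643:
  466^0=1  466^1=466  466^2=465  466^3=642  466^4=177
So 466^4 ≡ 177 (mod 643), giving x = 4.

4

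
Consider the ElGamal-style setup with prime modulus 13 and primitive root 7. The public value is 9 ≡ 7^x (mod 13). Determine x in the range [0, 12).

Successive powers of 7 modulo 13:
  7^0=1  7^1=7  7^2=10  7^3=5  7^4=9
So 7^4 ≡ 9 (mod 13), giving x = 4.

4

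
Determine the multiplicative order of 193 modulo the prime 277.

46

The order of 193 must divide p − 1 = 276 = 2^2 · 3 · 23.
Divisors: 1, 2, 3, 4, 6, 12, 23, 46, 69, 92, 138, 276.
Check each in increasing order: 193^1 ≡ 193;  193^2 ≡ 131;  193^3 ≡ 76;  193^4 ≡ 264;  193^6 ≡ 236;  193^12 ≡ 19;  193^23 ≡ 276;  193^46 ≡ 1.
Smallest exponent giving 1 is 46.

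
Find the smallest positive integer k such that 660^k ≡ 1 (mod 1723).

The order of 660 must divide p − 1 = 1722 = 2 · 3 · 7 · 41.
Divisors: 1, 2, 3, 6, 7, 14, 21, 41, 42, 82, 123, 246, 287, 574, 861, 1722.
Check each in increasing order: 660^1 ≡ 660;  660^2 ≡ 1404;  660^3 ≡ 1389;  660^6 ≡ 1284;  660^7 ≡ 1447;  660^14 ≡ 364;  660^21 ≡ 1193;  660^41 ≡ 1261;  660^42 ≡ 51;  660^82 ≡ 1515;  660^123 ≡ 1331;  660^246 ≡ 317;  660^287 ≡ 1.
Smallest exponent giving 1 is 287.

287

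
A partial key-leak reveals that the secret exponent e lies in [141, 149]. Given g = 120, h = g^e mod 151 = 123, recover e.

Compute 120^141 mod 151 = 83, then multiply by 120 repeatedly:
  120^141=83  120^142=145  120^143=35  120^144=123
Found 123 at exponent 144.

144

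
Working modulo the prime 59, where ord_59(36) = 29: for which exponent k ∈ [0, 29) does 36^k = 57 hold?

2

Successive powers of 36 modulo 59:
  36^0=1  36^1=36  36^2=57
So 36^2 ≡ 57 (mod 59), giving k = 2.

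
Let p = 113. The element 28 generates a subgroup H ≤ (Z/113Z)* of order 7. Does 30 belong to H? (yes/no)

yes

30 ∈ ⟨28⟩ iff 30^7 ≡ 1 (mod 113), since |⟨28⟩| = 7.
30^7 mod 113 = 1.
Since 1 = 1, 30 lies in the subgroup.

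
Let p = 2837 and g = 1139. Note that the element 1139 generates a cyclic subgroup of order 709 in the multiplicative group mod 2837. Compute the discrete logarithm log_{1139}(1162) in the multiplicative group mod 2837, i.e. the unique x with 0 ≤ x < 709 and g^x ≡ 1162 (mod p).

161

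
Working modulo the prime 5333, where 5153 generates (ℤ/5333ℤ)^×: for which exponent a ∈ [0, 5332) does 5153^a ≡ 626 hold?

4711

Baby-step giant-step with m = ceil(sqrt(5332)) = 74.
Baby table (5153^j mod 5333 for j=0..73):
  0:1  1:5153  2:402  3:2302  4:1614  5:2795  6:3535  7:3660
  8:2492  9:4745  10:4513  11:3609  12:1006  13:242  14:4437  15:1290
  16:2452  17:1279  18:4432  19:2190  20:442  21:435  22:1695  23:4214
  24:4099  25:3467  26:5234  27:1821  28:2866  29:1421  30:204  31:611
  32:2013  33:304  34:3943  35:4882  36:1185  37:20  38:1733  39:2707
  40:3376  41:282  42:2570  43:1371  44:3871  45:1843  46:4239  47:4932
  48:2851  49:4121  50:4840  51:3412  52:4468  53:1043  54:4248  55:3312
  56:1136  57:3507  58:3367  59:1902  60:4285  61:1985  62:11  63:3353
  64:4422  65:3990  66:1755  67:4080  68:1554  69:2929  70:747  71:4198
  72:1646  73:2368
Giant step factor: 5153^(-74) ≡ 40 (mod 5333).
Scan 626·40^i mod 5333 for i = 0, 1, …:
  i=0: 626   i=1: 3708   i=2: 4329   i=3: 2504
  i=4: 4166   i=5: 1317   i=6: 4683   i=7: 665
  i=8: 5268   i=9: 2733     …   i=62: 503
  i=63: 4121
Match at i=63, j=49: a = 63·74 + 49 = 4711.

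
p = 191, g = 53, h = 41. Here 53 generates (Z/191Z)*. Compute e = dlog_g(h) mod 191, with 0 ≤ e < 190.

145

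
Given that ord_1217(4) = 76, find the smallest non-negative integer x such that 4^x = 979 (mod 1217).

15

Baby-step giant-step with m = ceil(sqrt(76)) = 9.
Baby table (4^j mod 1217 for j=0..8):
  0:1  1:4  2:16  3:64  4:256  5:1024  6:445  7:563
  8:1035
Giant step factor: 4^(-9) ≡ 443 (mod 1217).
Scan 979·443^i mod 1217 for i = 0, 1, …:
  i=0: 979   i=1: 445
Match at i=1, j=6: x = 1·9 + 6 = 15.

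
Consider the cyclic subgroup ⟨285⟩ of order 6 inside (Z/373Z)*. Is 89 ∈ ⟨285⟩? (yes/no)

yes

89 ∈ ⟨285⟩ iff 89^6 ≡ 1 (mod 373), since |⟨285⟩| = 6.
89^6 mod 373 = 1.
Since 1 = 1, 89 lies in the subgroup.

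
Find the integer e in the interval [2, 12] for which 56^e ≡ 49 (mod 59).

10

Compute 56^2 mod 59 = 9, then multiply by 56 repeatedly:
  56^2=9  56^3=32  56^4=22  56^5=52  56^6=21
  56^7=55  56^8=12  56^9=23  56^10=49
Found 49 at exponent 10.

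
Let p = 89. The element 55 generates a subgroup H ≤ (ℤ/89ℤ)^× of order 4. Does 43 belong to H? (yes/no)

⟨55⟩ has order 4; its elements mod 89 are {1, 34, 55, 88}.
43 is not in this set.

no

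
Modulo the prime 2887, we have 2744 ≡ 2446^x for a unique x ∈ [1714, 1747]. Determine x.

Compute 2446^1714 mod 2887 = 1367, then multiply by 2446 repeatedly:
  2446^1714=1367  2446^1715=536  2446^1716=358  2446^1717=907  2446^1718=1306
  2446^1719=1454  2446^1720=2587  2446^1721=2385  2446^1722=1970  2446^1723=217
  2446^1724=2461  2446^1725=211  2446^1726=2220  2446^1727=2560  2446^1728=2744
Found 2744 at exponent 1728.

1728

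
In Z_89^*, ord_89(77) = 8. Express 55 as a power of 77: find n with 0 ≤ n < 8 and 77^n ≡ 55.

2

Successive powers of 77 modulo 89:
  77^0=1  77^1=77  77^2=55
So 77^2 ≡ 55 (mod 89), giving n = 2.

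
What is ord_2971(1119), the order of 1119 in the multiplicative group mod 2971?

The order of 1119 must divide p − 1 = 2970 = 2 · 3^3 · 5 · 11.
Divisors: 1, 2, 3, 5, 6, 9, 10, 11, 15, 18, 22, 27, 30, 33, 45, 54, 55, 66, 90, 99, 110, 135, 165, 198, 270, 297, 330, 495, 594, 990, 1485, 2970.
Check each in increasing order: 1119^1 ≡ 1119;  1119^2 ≡ 1370;  1119^3 ≡ 2965;  1119^5 ≡ 693;  1119^6 ≡ 36;  1119^9 ≡ 2755;  1119^10 ≡ 1918;  1119^11 ≡ 1180;  1119^15 ≡ 1137;  1119^18 ≡ 2091;  1119^22 ≡ 1972;  1119^27 ≡ 2907;  1119^30 ≡ 384;  1119^33 ≡ 667;  1119^45 ≡ 2842;  1119^54 ≡ 1125;  1119^55 ≡ 2142;  1119^66 ≡ 2210;  1119^90 ≡ 1786;  1119^99 ≡ 454;  1119^110 ≡ 940;  1119^135 ≡ 1344;  1119^165 ≡ 2113;  1119^198 ≡ 1117;  1119^270 ≡ 2939;  1119^297 ≡ 2048;  1119^330 ≡ 2327;  1119^495 ≡ 2917;  1119^594 ≡ 2223;  1119^990 ≡ 2916;  1119^1485 ≡ 2970;  1119^2970 ≡ 1.
Smallest exponent giving 1 is 2970.

2970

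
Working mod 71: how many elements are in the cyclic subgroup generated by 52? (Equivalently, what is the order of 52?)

70

The order of 52 must divide p − 1 = 70 = 2 · 5 · 7.
Divisors: 1, 2, 5, 7, 10, 14, 35, 70.
Check each in increasing order: 52^1 ≡ 52;  52^2 ≡ 6;  52^5 ≡ 26;  52^7 ≡ 14;  52^10 ≡ 37;  52^14 ≡ 54;  52^35 ≡ 70;  52^70 ≡ 1.
Smallest exponent giving 1 is 70.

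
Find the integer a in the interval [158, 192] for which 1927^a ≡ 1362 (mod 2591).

Compute 1927^158 mod 2591 = 173, then multiply by 1927 repeatedly:
  1927^158=173  1927^159=1723  1927^160=1150  1927^161=745  1927^162=201
  1927^163=1268  1927^164=123  1927^165=1240  1927^166=578  1927^167=2267
  1927^168=83  1927^169=1890  1927^170=1675  1927^171=1930  1927^172=1025
  1927^173=833  1927^174=1362
Found 1362 at exponent 174.

174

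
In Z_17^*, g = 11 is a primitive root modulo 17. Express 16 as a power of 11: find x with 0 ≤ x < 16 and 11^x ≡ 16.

8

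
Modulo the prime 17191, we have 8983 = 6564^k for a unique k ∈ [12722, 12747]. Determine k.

Compute 6564^12722 mod 17191 = 10775, then multiply by 6564 repeatedly:
  6564^12722=10775  6564^12723=3326  6564^12724=16485  6564^12725=7386  6564^12726=3084
  6564^12727=9569  6564^12728=12193  6564^12729=10747  6564^12730=8635  6564^12731=1413
  6564^12732=8983
Found 8983 at exponent 12732.

12732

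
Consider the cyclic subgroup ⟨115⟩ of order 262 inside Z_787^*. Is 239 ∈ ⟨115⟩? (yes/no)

yes

239 ∈ ⟨115⟩ iff 239^262 ≡ 1 (mod 787), since |⟨115⟩| = 262.
239^262 mod 787 = 1.
Since 1 = 1, 239 lies in the subgroup.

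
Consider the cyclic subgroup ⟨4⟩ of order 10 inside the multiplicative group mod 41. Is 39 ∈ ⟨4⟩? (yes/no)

39 ∈ ⟨4⟩ iff 39^10 ≡ 1 (mod 41), since |⟨4⟩| = 10.
39^10 mod 41 = 40.
Since 40 ≠ 1, 39 does not lie in the subgroup.

no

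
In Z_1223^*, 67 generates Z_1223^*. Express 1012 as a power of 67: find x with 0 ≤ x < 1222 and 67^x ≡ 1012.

Baby-step giant-step with m = ceil(sqrt(1222)) = 35.
Baby table (67^j mod 1223 for j=0..34):
  0:1  1:67  2:820  3:1128  4:973  5:372  6:464  7:513
  8:127  9:1171  10:185  11:165  12:48  13:770  14:224  15:332
  16:230  17:734  18:258  19:164  20:1204  21:1173  22:319  23:582
  24:1081  25:270  26:968  27:37  28:33  29:988  30:154  31:534
  32:311  33:46  34:636
Giant step factor: 67^(-35) ≡ 621 (mod 1223).
Scan 1012·621^i mod 1223 for i = 0, 1, …:
  i=0: 1012   i=1: 1053   i=2: 831   i=3: 1168
  i=4: 89   i=5: 234   i=6: 1000   i=7: 939
  i=8: 971   i=9: 52     …   i=25: 479
  i=26: 270
Match at i=26, j=25: x = 26·35 + 25 = 935.

935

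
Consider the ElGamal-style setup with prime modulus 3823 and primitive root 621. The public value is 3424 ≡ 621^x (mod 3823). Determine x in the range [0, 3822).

Baby-step giant-step with m = ceil(sqrt(3822)) = 62.
Baby table (621^j mod 3823 for j=0..61):
  0:1  1:621  2:3341  3:2695  4:2944  5:830  6:3148  7:1355
  8:395  9:623  10:760  11:1731  12:688  13:2895  14:985  15:5
  16:3105  17:1413  18:2006  19:3251  20:327  21:448  22:2952  23:1975
  24:3115  25:3800  26:1009  27:3440  28:3006  29:1102  30:25  31:233
  32:3242  33:2384  34:963  35:1635  36:2240  37:3291  38:2229  39:283
  40:3708  41:1222  42:1908  43:3561  44:1687  45:125  46:1165  47:918
  48:451  49:992  50:529  51:3554  52:1163  53:3499  54:1415  55:3248
  56:2287  57:1894  58:2513  59:789  60:625  61:2002
Giant step factor: 621^(-62) ≡ 319 (mod 3823).
Scan 3424·319^i mod 3823 for i = 0, 1, …:
  i=0: 3424   i=1: 2701   i=2: 1444   i=3: 1876
  i=4: 2056   i=5: 2131   i=6: 3118   i=7: 662
  i=8: 913   i=9: 699     …   i=18: 3547
  i=19: 3708
Match at i=19, j=40: x = 19·62 + 40 = 1218.

1218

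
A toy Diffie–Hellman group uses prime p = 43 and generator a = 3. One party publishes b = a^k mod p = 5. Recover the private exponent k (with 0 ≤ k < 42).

Successive powers of 3 modulo 43:
  3^0=1  3^1=3  3^2=9  3^3=27  3^4=38  3^5=28
  3^6=41  3^7=37  3^8=25  3^9=32  3^10=10  3^11=30
  3^12=4  3^13=12  3^14=36  3^15=22  3^16=23  3^17=26
  3^18=35  3^19=19  3^20=14  3^21=42  3^22=40  3^23=34
  3^24=16  3^25=5
So 3^25 ≡ 5 (mod 43), giving k = 25.

25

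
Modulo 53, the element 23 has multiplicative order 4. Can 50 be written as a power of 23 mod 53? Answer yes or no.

50 ∈ ⟨23⟩ iff 50^4 ≡ 1 (mod 53), since |⟨23⟩| = 4.
50^4 mod 53 = 28.
Since 28 ≠ 1, 50 does not lie in the subgroup.

no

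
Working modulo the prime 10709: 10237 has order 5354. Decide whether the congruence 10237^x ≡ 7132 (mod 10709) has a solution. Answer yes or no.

7132 ∈ ⟨10237⟩ iff 7132^5354 ≡ 1 (mod 10709), since |⟨10237⟩| = 5354.
7132^5354 mod 10709 = 10708.
Since 10708 ≠ 1, 7132 does not lie in the subgroup.

no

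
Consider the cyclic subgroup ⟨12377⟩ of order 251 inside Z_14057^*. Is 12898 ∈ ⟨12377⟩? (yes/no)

no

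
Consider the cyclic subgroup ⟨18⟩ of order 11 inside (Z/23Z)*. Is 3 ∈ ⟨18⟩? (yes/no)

yes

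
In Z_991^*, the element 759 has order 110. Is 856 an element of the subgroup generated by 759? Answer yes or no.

no

856 ∈ ⟨759⟩ iff 856^110 ≡ 1 (mod 991), since |⟨759⟩| = 110.
856^110 mod 991 = 722.
Since 722 ≠ 1, 856 does not lie in the subgroup.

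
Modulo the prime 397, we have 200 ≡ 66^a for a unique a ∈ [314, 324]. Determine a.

323

Compute 66^314 mod 397 = 25, then multiply by 66 repeatedly:
  66^314=25  66^315=62  66^316=122  66^317=112  66^318=246
  66^319=356  66^320=73  66^321=54  66^322=388  66^323=200
Found 200 at exponent 323.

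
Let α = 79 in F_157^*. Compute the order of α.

52

The order of 79 must divide p − 1 = 156 = 2^2 · 3 · 13.
Divisors: 1, 2, 3, 4, 6, 12, 13, 26, 39, 52, 78, 156.
Check each in increasing order: 79^1 ≡ 79;  79^2 ≡ 118;  79^3 ≡ 59;  79^4 ≡ 108;  79^6 ≡ 27;  79^12 ≡ 101;  79^13 ≡ 129;  79^26 ≡ 156;  79^39 ≡ 28;  79^52 ≡ 1.
Smallest exponent giving 1 is 52.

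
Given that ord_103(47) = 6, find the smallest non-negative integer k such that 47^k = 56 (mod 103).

4

Successive powers of 47 modulo 103:
  47^0=1  47^1=47  47^2=46  47^3=102  47^4=56
So 47^4 ≡ 56 (mod 103), giving k = 4.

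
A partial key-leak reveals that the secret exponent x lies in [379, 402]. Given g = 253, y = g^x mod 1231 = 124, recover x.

394

Compute 253^379 mod 1231 = 241, then multiply by 253 repeatedly:
  253^379=241  253^380=654  253^381=508  253^382=500  253^383=938
  253^384=962  253^385=879  253^386=807  253^387=1056  253^388=41
  253^389=525  253^390=1108  253^391=887  253^392=369  253^393=1032
  253^394=124
Found 124 at exponent 394.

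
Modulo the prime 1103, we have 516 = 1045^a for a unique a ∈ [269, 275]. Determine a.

270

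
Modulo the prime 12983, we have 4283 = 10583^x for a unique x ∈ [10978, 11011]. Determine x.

Compute 10583^10978 mod 12983 = 4390, then multiply by 10583 repeatedly:
  10583^10978=4390  10583^10979=6196  10583^10980=8118  10583^10981=4283
Found 4283 at exponent 10981.

10981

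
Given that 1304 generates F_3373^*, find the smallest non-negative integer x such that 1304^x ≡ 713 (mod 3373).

Baby-step giant-step with m = ceil(sqrt(3372)) = 59.
Baby table (1304^j mod 3373 for j=0..58):
  0:1  1:1304  2:424  3:3097  4:1007  5:1031  6:1970  7:2027
  8:2149  9:2706  10:466  11:524  12:1950  13:2931  14:415  15:1480
  16:564  17:142  18:3026  19:2867  20:1284  21:1328  22:1363  23:3154
  24:1129  25:1588  26:3103  27:2085  28:202  29:314  30:1323  31:1589
  32:1034  33:2509  34:3299  35:1321  36:2354  37:186  38:3061  39:1285
  40:2632  41:1787  42:2878  43:2136  44:2619  45:1700  46:739  47:2351
  48:3020  49:1789  50:2113  51:2984  52:2067  53:341  54:2801  55:2918
  56:328  57:2714  58:779
Giant step factor: 1304^(-59) ≡ 2845 (mod 3373).
Scan 713·2845^i mod 3373 for i = 0, 1, …:
  i=0: 713   i=1: 1312   i=2: 2102   i=3: 3234
  i=4: 2559   i=5: 1421   i=6: 1891   i=7: 3333
  i=8: 882   i=9: 3151   i=10: 2534   i=11: 1129
Match at i=11, j=24: x = 11·59 + 24 = 673.

673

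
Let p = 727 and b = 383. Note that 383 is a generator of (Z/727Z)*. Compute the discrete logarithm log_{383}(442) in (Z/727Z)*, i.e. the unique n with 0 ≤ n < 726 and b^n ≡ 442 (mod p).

54

Baby-step giant-step with m = ceil(sqrt(726)) = 27.
Baby table (383^j mod 727 for j=0..26):
  0:1  1:383  2:562  3:54  4:326  5:541  6:8  7:156
  8:134  9:432  10:427  11:693  12:64  13:521  14:345  15:548
  16:508  17:455  18:512  19:533  20:579  21:22  22:429  23:5
  24:461  25:629  26:270
Giant step factor: 383^(-27) ≡ 632 (mod 727).
Scan 442·632^i mod 727 for i = 0, 1, …:
  i=0: 442   i=1: 176   i=2: 1
Match at i=2, j=0: n = 2·27 + 0 = 54.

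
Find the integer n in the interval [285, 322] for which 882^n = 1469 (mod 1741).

305

Compute 882^285 mod 1741 = 111, then multiply by 882 repeatedly:
  882^285=111  882^286=406  882^287=1187  882^288=593  882^289=726
  882^290=1385  882^291=1129  882^292=1667  882^293=890  882^294=1530
  882^295=185  882^296=1257  882^297=1398  882^298=408  882^299=1210
  882^300=1728  882^301=721  882^302=457  882^303=903  882^304=809
  882^305=1469
Found 1469 at exponent 305.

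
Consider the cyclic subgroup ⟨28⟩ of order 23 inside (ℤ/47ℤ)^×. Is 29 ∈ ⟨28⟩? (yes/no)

no

⟨28⟩ has order 23; its elements mod 47 are {1, 2, 3, 4, 6, 7, 8, 9, 12, 14, 16, 17, 18, 21, 24, 25, 27, 28, 32, 34, 36, 37, 42}.
29 is not in this set.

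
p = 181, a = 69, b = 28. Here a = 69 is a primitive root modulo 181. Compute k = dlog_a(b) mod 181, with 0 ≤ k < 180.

53

Baby-step giant-step with m = ceil(sqrt(180)) = 14.
Baby table (69^j mod 181 for j=0..13):
  0:1  1:69  2:55  3:175  4:129  5:32  6:36  7:131
  8:170  9:146  10:119  11:66  12:29  13:10
Giant step factor: 69^(-14) ≡ 165 (mod 181).
Scan 28·165^i mod 181 for i = 0, 1, …:
  i=0: 28   i=1: 95   i=2: 109   i=3: 66
Match at i=3, j=11: k = 3·14 + 11 = 53.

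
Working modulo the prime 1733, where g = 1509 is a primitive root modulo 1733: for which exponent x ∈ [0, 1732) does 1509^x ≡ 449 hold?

1580

Baby-step giant-step with m = ceil(sqrt(1732)) = 42.
Baby table (1509^j mod 1733 for j=0..41):
  0:1  1:1509  2:1652  3:814  4:1362  5:1653  6:590  7:1281
  8:734  9:219  10:1201  11:1324  12:1500  13:202  14:1543  15:968
  16:1526  17:1310  18:1170  19:1336  20:545  21:963  22:913  23:1715
  24:566  25:1458  26:945  27:1479  28:1440  29:1511  30:1204  31:652
  32:1257  33:911  34:430  35:728  36:1563  37:1687  38:1639  39:260
  40:682  41:1469
Giant step factor: 1509^(-42) ≡ 1320 (mod 1733).
Scan 449·1320^i mod 1733 for i = 0, 1, …:
  i=0: 449   i=1: 1727   i=2: 745   i=3: 789
  i=4: 1680   i=5: 1093   i=6: 904   i=7: 976
  i=8: 701   i=9: 1631     …   i=36: 1202
  i=37: 945
Match at i=37, j=26: x = 37·42 + 26 = 1580.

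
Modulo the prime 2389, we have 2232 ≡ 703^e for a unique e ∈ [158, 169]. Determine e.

159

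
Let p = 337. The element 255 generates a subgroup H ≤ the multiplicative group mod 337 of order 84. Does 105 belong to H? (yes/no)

105 ∈ ⟨255⟩ iff 105^84 ≡ 1 (mod 337), since |⟨255⟩| = 84.
105^84 mod 337 = 148.
Since 148 ≠ 1, 105 does not lie in the subgroup.

no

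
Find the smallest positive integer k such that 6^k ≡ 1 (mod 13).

12

The order of 6 must divide p − 1 = 12 = 2^2 · 3.
Divisors: 1, 2, 3, 4, 6, 12.
Check each in increasing order: 6^1 ≡ 6;  6^2 ≡ 10;  6^3 ≡ 8;  6^4 ≡ 9;  6^6 ≡ 12;  6^12 ≡ 1.
Smallest exponent giving 1 is 12.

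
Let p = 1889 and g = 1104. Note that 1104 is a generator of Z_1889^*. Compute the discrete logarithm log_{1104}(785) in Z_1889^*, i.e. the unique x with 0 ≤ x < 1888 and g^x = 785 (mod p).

945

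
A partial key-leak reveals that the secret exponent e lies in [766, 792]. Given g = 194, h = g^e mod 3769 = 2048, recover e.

Compute 194^766 mod 3769 = 3480, then multiply by 194 repeatedly:
  194^766=3480  194^767=469  194^768=530  194^769=1057  194^770=1532
  194^771=3226  194^772=190  194^773=2939  194^774=1047  194^775=3361
  194^776=3766  194^777=3187  194^778=162  194^779=1276  194^780=2559
  194^781=2707  194^782=1267  194^783=813  194^784=3193  194^785=1326
  194^786=952  194^787=7  194^788=1358  194^789=3391  194^790=2048
Found 2048 at exponent 790.

790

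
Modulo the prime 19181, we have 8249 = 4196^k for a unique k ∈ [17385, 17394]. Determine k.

17389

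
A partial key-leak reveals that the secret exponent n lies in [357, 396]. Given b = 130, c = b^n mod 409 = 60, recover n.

Compute 130^357 mod 409 = 378, then multiply by 130 repeatedly:
  130^357=378  130^358=60
Found 60 at exponent 358.

358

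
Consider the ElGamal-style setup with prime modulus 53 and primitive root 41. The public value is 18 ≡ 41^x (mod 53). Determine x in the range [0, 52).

Baby-step giant-step with m = ceil(sqrt(52)) = 8.
Baby table (41^j mod 53 for j=0..7):
  0:1  1:41  2:38  3:21  4:13  5:3  6:17  7:8
Giant step factor: 41^(-8) ≡ 16 (mod 53).
Scan 18·16^i mod 53 for i = 0, 1, …:
  i=0: 18   i=1: 23   i=2: 50   i=3: 5
  i=4: 27   i=5: 8
Match at i=5, j=7: x = 5·8 + 7 = 47.

47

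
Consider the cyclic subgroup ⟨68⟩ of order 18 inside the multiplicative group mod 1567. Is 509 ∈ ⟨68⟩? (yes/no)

⟨68⟩ has order 18; its elements mod 1567 are {1, 68, 77, 339, 407, 453, 530, 535, 536, 1031, 1032, 1037, 1114, 1160, 1228, 1490, 1499, 1566}.
509 is not in this set.

no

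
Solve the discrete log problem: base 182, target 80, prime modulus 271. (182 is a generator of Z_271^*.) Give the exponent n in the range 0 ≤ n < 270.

96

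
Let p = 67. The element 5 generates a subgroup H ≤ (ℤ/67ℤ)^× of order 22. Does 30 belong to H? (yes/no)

no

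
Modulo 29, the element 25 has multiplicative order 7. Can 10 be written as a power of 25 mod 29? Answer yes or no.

no

⟨25⟩ has order 7; its elements mod 29 are {1, 7, 16, 20, 23, 24, 25}.
10 is not in this set.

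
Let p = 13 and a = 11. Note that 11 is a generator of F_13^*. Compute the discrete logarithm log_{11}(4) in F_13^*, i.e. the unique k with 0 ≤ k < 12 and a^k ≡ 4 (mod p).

2

Successive powers of 11 modulo 13:
  11^0=1  11^1=11  11^2=4
So 11^2 ≡ 4 (mod 13), giving k = 2.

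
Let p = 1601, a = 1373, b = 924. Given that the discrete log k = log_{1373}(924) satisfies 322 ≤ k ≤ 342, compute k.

325

Compute 1373^322 mod 1601 = 1165, then multiply by 1373 repeatedly:
  1373^322=1165  1373^323=146  1373^324=333  1373^325=924
Found 924 at exponent 325.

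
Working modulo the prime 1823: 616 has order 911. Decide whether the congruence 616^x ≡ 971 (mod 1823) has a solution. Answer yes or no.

971 ∈ ⟨616⟩ iff 971^911 ≡ 1 (mod 1823), since |⟨616⟩| = 911.
971^911 mod 1823 = 1.
Since 1 = 1, 971 lies in the subgroup.

yes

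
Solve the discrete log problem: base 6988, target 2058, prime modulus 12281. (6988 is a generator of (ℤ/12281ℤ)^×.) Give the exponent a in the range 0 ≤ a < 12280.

Baby-step giant-step with m = ceil(sqrt(12280)) = 111.
Baby table (6988^j mod 12281 for j=0..110):
  0:1  1:6988  2:2888  3:3661  4:1745  5:11308  6:4350  7:2325
  8:11618  9:9174  10:1092  11:4395  12:9760  13:6487  14:1985  15:5931
  16:9734  17:9014  18:583  19:8993  20:1207  21:9750  22:10293  23:9948
  24:6164  25:4565  26:6463  27:6207  28:10305  29:7837  30:3977  31:11654
  32:2841  33:6812  34:1100  35:11175  36:8302  37:11213  38:3664  39:10428
  40:7691  41:3052  42:7560  43:8699  44:9943  45:8067  46:2406  47:439
  48:9763  49:2889  50:10649  51:4633  52:2688  53:6095  54:1352  55:3687
  56:11499  57:429  58:1288  59:10852  60:10882  61:11745  62:137  63:11719
  64:2664  65:10317  66:5726  67:1790  68:6462  69:11500  70:7417  71:4176
  72:2232  73:346  74:10772  75:4487  76:1763  77:2001  78:7210  79:6818
  80:6185  81:3941  82:5706  83:9402  84:10107  85:11966  86:9360  87:11355
  88:1199  89:2970  90:11751  91:5222  92:4485  93:68  94:8506  95:12169
  96:3328  97:8131  98:7522  99:1056  100:10728  101:4040  102:9782  103:570
  104:4116  105:506  106:11281  107:12170  108:10316  109:11019  110:11183
Giant step factor: 6988^(-111) ≡ 9225 (mod 12281).
Scan 2058·9225^i mod 12281 for i = 0, 1, …:
  i=0: 2058   i=1: 10905   i=2: 4954   i=3: 3049
  i=4: 3535   i=5: 4320   i=6: 155   i=7: 5279
  i=8: 4610   i=9: 10428
Match at i=9, j=39: a = 9·111 + 39 = 1038.

1038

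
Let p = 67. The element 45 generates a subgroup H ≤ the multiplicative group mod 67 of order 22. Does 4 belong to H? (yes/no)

no

4 ∈ ⟨45⟩ iff 4^22 ≡ 1 (mod 67), since |⟨45⟩| = 22.
4^22 mod 67 = 29.
Since 29 ≠ 1, 4 does not lie in the subgroup.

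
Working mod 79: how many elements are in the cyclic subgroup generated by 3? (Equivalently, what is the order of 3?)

The order of 3 must divide p − 1 = 78 = 2 · 3 · 13.
Divisors: 1, 2, 3, 6, 13, 26, 39, 78.
Check each in increasing order: 3^1 ≡ 3;  3^2 ≡ 9;  3^3 ≡ 27;  3^6 ≡ 18;  3^13 ≡ 24;  3^26 ≡ 23;  3^39 ≡ 78;  3^78 ≡ 1.
Smallest exponent giving 1 is 78.

78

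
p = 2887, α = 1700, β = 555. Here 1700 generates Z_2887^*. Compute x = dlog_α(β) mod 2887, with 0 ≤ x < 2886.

Baby-step giant-step with m = ceil(sqrt(2886)) = 54.
Baby table (1700^j mod 2887 for j=0..53):
  0:1  1:1700  2:113  3:1558  4:1221  5:2834  6:2284  7:2672
  8:1149  9:1688  10:2809  11:202  12:2734  13:2617  14:33  15:1247
  16:842  17:2335  18:2762  19:1138  20:310  21:1566  22:386  23:851
  24:313  25:892  26:725  27:2638  28:1089  29:733  30:1803  31:1993
  32:1649  33:23  34:1569  35:2599  36:1190  37:2100  38:1668  39:566
  40:829  41:444  42:1293  43:1093  44:1759  45:2255  46:2451  47:759
  48:2698  49:2044  50:1739  51:12  52:191  53:1356
Giant step factor: 1700^(-54) ≡ 540 (mod 2887).
Scan 555·540^i mod 2887 for i = 0, 1, …:
  i=0: 555   i=1: 2339   i=2: 1441   i=3: 1537
  i=4: 1411   i=5: 2659   i=6: 1021   i=7: 2810
  i=8: 1725   i=9: 1886     …   i=46: 144
  i=47: 2698
Match at i=47, j=48: x = 47·54 + 48 = 2586.

2586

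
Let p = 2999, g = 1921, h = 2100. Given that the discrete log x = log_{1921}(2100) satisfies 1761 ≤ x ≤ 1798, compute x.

Compute 1921^1761 mod 2999 = 2621, then multiply by 1921 repeatedly:
  1921^1761=2621  1921^1762=2619  1921^1763=1776  1921^1764=1833  1921^1765=367
  1921^1766=242  1921^1767=37  1921^1768=2100
Found 2100 at exponent 1768.

1768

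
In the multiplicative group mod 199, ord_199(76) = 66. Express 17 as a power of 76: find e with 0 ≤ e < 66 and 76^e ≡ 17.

19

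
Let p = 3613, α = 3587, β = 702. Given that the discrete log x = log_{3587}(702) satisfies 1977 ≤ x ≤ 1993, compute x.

1993

Compute 3587^1977 mod 3613 = 1901, then multiply by 3587 repeatedly:
  3587^1977=1901  3587^1978=1156  3587^1979=2461  3587^1980=1048  3587^1981=1656
  3587^1982=300  3587^1983=3039  3587^1984=472  3587^1985=2180  3587^1986=1128
  3587^1987=3189  3587^1988=185  3587^1989=2416  3587^1990=2218  3587^1991=140
  3587^1992=3586  3587^1993=702
Found 702 at exponent 1993.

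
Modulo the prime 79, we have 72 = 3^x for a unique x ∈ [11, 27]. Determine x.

14

Compute 3^11 mod 79 = 29, then multiply by 3 repeatedly:
  3^11=29  3^12=8  3^13=24  3^14=72
Found 72 at exponent 14.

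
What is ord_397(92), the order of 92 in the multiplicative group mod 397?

99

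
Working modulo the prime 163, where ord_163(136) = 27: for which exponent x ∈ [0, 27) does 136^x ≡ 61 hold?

4

Successive powers of 136 modulo 163:
  136^0=1  136^1=136  136^2=77  136^3=40  136^4=61
So 136^4 ≡ 61 (mod 163), giving x = 4.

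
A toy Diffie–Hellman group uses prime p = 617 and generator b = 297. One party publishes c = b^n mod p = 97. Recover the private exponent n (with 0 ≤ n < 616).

382

Baby-step giant-step with m = ceil(sqrt(616)) = 25.
Baby table (297^j mod 617 for j=0..24):
  0:1  1:297  2:595  3:253  4:484  5:604  6:458  7:286
  8:413  9:495  10:169  11:216  12:601  13:184  14:352  15:271
  16:277  17:208  18:76  19:360  20:179  21:101  22:381  23:246
  24:256
Giant step factor: 297^(-25) ≡ 582 (mod 617).
Scan 97·582^i mod 617 for i = 0, 1, …:
  i=0: 97   i=1: 307   i=2: 361   i=3: 322
  i=4: 453   i=5: 187   i=6: 242   i=7: 168
  i=8: 290   i=9: 339     …   i=14: 221
  i=15: 286
Match at i=15, j=7: n = 15·25 + 7 = 382.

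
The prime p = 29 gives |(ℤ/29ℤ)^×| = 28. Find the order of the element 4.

14

The order of 4 must divide p − 1 = 28 = 2^2 · 7.
Divisors: 1, 2, 4, 7, 14, 28.
Check each in increasing order: 4^1 ≡ 4;  4^2 ≡ 16;  4^4 ≡ 24;  4^7 ≡ 28;  4^14 ≡ 1.
Smallest exponent giving 1 is 14.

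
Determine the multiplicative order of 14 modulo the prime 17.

The order of 14 must divide p − 1 = 16 = 2^4.
Divisors: 1, 2, 4, 8, 16.
Check each in increasing order: 14^1 ≡ 14;  14^2 ≡ 9;  14^4 ≡ 13;  14^8 ≡ 16;  14^16 ≡ 1.
Smallest exponent giving 1 is 16.

16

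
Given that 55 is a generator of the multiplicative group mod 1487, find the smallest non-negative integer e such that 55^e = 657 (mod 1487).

1290

Baby-step giant-step with m = ceil(sqrt(1486)) = 39.
Baby table (55^j mod 1487 for j=0..38):
  0:1  1:55  2:51  3:1318  4:1114  5:303  6:308  7:583
  8:838  9:1480  10:1102  11:1130  12:1183  13:1124  14:853  15:818
  16:380  17:82  18:49  19:1208  20:1012  21:641  22:1054  23:1464
  24:222  25:314  26:913  27:1144  28:466  29:351  30:1461  31:57
  32:161  33:1420  34:776  35:1044  36:914  37:1199  38:517
Giant step factor: 55^(-39) ≡ 1103 (mod 1487).
Scan 657·1103^i mod 1487 for i = 0, 1, …:
  i=0: 657   i=1: 502   i=2: 542   i=3: 52
  i=4: 850   i=5: 740   i=6: 1344   i=7: 1380
  i=8: 939   i=9: 765     …   i=32: 469
  i=33: 1318
Match at i=33, j=3: e = 33·39 + 3 = 1290.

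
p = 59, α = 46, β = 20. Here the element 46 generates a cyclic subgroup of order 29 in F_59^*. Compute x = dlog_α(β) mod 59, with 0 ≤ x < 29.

15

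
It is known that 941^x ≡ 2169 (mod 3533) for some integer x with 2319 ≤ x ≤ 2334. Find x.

Compute 941^2319 mod 3533 = 2024, then multiply by 941 repeatedly:
  941^2319=2024  941^2320=297  941^2321=370  941^2322=1936  941^2323=2281
  941^2324=1890  941^2325=1391  941^2326=1721  941^2327=1347  941^2328=2713
  941^2329=2107  941^2330=674  941^2331=1827  941^2332=2169
Found 2169 at exponent 2332.

2332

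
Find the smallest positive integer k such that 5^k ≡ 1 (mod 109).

27

The order of 5 must divide p − 1 = 108 = 2^2 · 3^3.
Divisors: 1, 2, 3, 4, 6, 9, 12, 18, 27, 36, 54, 108.
Check each in increasing order: 5^1 ≡ 5;  5^2 ≡ 25;  5^3 ≡ 16;  5^4 ≡ 80;  5^6 ≡ 38;  5^9 ≡ 63;  5^12 ≡ 27;  5^18 ≡ 45;  5^27 ≡ 1.
Smallest exponent giving 1 is 27.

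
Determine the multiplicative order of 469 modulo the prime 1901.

475

The order of 469 must divide p − 1 = 1900 = 2^2 · 5^2 · 19.
Divisors: 1, 2, 4, 5, 10, 19, 20, 25, 38, 50, 76, 95, 100, 190, 380, 475, 950, 1900.
Check each in increasing order: 469^1 ≡ 469;  469^2 ≡ 1346;  469^4 ≡ 63;  469^5 ≡ 1032;  469^10 ≡ 464;  469^19 ≡ 455;  469^20 ≡ 483;  469^25 ≡ 394;  469^38 ≡ 1717;  469^50 ≡ 1255;  469^76 ≡ 1539;  469^95 ≡ 677;  469^100 ≡ 997;  469^190 ≡ 188;  469^380 ≡ 1126;  469^475 ≡ 1.
Smallest exponent giving 1 is 475.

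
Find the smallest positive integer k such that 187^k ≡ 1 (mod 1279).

1278

The order of 187 must divide p − 1 = 1278 = 2 · 3^2 · 71.
Divisors: 1, 2, 3, 6, 9, 18, 71, 142, 213, 426, 639, 1278.
Check each in increasing order: 187^1 ≡ 187;  187^2 ≡ 436;  187^3 ≡ 955;  187^6 ≡ 98;  187^9 ≡ 223;  187^18 ≡ 1127;  187^71 ≡ 631;  187^142 ≡ 392;  187^213 ≡ 505;  187^426 ≡ 504;  187^639 ≡ 1278;  187^1278 ≡ 1.
Smallest exponent giving 1 is 1278.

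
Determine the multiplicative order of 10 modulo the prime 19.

The order of 10 must divide p − 1 = 18 = 2 · 3^2.
Divisors: 1, 2, 3, 6, 9, 18.
Check each in increasing order: 10^1 ≡ 10;  10^2 ≡ 5;  10^3 ≡ 12;  10^6 ≡ 11;  10^9 ≡ 18;  10^18 ≡ 1.
Smallest exponent giving 1 is 18.

18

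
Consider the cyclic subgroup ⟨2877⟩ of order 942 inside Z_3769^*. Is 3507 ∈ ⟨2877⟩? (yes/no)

yes

3507 ∈ ⟨2877⟩ iff 3507^942 ≡ 1 (mod 3769), since |⟨2877⟩| = 942.
3507^942 mod 3769 = 1.
Since 1 = 1, 3507 lies in the subgroup.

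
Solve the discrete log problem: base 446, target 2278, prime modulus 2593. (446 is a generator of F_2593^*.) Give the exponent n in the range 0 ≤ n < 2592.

138

Baby-step giant-step with m = ceil(sqrt(2592)) = 51.
Baby table (446^j mod 2593 for j=0..50):
  0:1  1:446  2:1848  3:2227  4:123  5:405  6:1713  7:1656
  8:2164  9:548  10:666  11:1434  12:1686  13:2579  14:1535  15:58
  16:2531  17:871  18:2109  19:1948  20:153  21:820  22:107  23:1048
  24:668  25:2326  26:196  27:1847  28:1781  29:868  30:771  31:1590
  32:1251  33:451  34:1485  35:1095  36:886  37:1020  38:1145  39:2442
  40:72  41:996  42:813  43:2171  44:1077  45:637  46:1465  47:2547
  48:228  49:561  50:1278
Giant step factor: 446^(-51) ≡ 2159 (mod 2593).
Scan 2278·2159^i mod 2593 for i = 0, 1, …:
  i=0: 2278   i=1: 1874   i=2: 886
Match at i=2, j=36: n = 2·51 + 36 = 138.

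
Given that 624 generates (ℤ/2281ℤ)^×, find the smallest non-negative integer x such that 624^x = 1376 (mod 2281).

2163

Baby-step giant-step with m = ceil(sqrt(2280)) = 48.
Baby table (624^j mod 2281 for j=0..47):
  0:1  1:624  2:1606  3:785  4:1706  5:1598  6:355  7:263
  8:2161  9:393  10:1165  11:1602  12:570  13:2125  14:739  15:374
  16:714  17:741  18:1622  19:1645  20:30  21:472  22:279  23:740
  24:998  25:39  26:1526  27:1047  28:962  29:385  30:735  31:159
  32:1133  33:2163  34:1641  35:2096  36:891  37:1701  38:759  39:1449
  40:900  41:474  42:1527  43:1671  44:287  45:1170  46:160  47:1757
Giant step factor: 624^(-48) ≡ 256 (mod 2281).
Scan 1376·256^i mod 2281 for i = 0, 1, …:
  i=0: 1376   i=1: 982   i=2: 482   i=3: 218
  i=4: 1064   i=5: 945   i=6: 134   i=7: 89
  i=8: 2255   i=9: 187     …   i=44: 208
  i=45: 785
Match at i=45, j=3: x = 45·48 + 3 = 2163.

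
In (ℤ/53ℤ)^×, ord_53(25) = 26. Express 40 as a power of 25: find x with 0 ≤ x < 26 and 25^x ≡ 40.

Successive powers of 25 modulo 53:
  25^0=1  25^1=25  25^2=42  25^3=43  25^4=15  25^5=4
  25^6=47  25^7=9  25^8=13  25^9=7  25^10=16  25^11=29
  25^12=36  25^13=52  25^14=28  25^15=11  25^16=10  25^17=38
  25^18=49  25^19=6  25^20=44  25^21=40
So 25^21 ≡ 40 (mod 53), giving x = 21.

21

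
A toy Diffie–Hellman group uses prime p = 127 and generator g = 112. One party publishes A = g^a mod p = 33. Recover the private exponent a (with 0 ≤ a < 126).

33

Baby-step giant-step with m = ceil(sqrt(126)) = 12.
Baby table (112^j mod 127 for j=0..11):
  0:1  1:112  2:98  3:54  4:79  5:85  6:122  7:75
  8:18  9:111  10:113  11:83
Giant step factor: 112^(-12) ≡ 61 (mod 127).
Scan 33·61^i mod 127 for i = 0, 1, …:
  i=0: 33   i=1: 108   i=2: 111
Match at i=2, j=9: a = 2·12 + 9 = 33.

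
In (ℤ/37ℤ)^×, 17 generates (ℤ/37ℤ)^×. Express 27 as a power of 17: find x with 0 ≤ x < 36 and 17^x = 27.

6

Successive powers of 17 modulo 37:
  17^0=1  17^1=17  17^2=30  17^3=29  17^4=12  17^5=19
  17^6=27
So 17^6 ≡ 27 (mod 37), giving x = 6.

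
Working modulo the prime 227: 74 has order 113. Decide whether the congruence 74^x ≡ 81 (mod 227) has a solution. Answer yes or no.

yes

81 ∈ ⟨74⟩ iff 81^113 ≡ 1 (mod 227), since |⟨74⟩| = 113.
81^113 mod 227 = 1.
Since 1 = 1, 81 lies in the subgroup.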